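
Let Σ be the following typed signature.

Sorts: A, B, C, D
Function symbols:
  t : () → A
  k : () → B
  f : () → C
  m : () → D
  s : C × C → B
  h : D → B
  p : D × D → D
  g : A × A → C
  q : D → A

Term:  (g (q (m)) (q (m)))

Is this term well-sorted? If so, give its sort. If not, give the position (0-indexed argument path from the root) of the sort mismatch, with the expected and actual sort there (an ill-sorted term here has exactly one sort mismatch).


    (m) : D
  (q (m)) : A
    (m) : D
  (q (m)) : A
(g (q (m)) (q (m))) : C

well-sorted; sort = C


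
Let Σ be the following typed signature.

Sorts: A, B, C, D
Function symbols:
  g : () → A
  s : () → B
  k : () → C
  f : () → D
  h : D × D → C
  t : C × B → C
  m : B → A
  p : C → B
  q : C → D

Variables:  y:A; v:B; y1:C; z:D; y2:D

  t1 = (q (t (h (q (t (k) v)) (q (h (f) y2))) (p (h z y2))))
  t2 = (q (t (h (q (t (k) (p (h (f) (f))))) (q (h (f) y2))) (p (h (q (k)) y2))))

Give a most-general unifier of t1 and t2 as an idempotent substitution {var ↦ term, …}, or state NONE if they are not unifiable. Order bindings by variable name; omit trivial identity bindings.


{v ↦ (p (h (f) (f))), z ↦ (q (k))}


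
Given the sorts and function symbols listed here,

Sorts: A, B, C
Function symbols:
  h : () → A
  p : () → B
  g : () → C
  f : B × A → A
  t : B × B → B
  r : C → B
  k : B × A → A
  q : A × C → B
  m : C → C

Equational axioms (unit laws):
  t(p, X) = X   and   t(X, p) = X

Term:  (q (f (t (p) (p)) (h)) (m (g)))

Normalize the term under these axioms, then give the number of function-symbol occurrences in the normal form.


size = 6

1. (q (f (t (p) (p)) (h)) (m (g)))  →  (q (f (p) (h)) (m (g)))
normal form: (q (f (p) (h)) (m (g)))


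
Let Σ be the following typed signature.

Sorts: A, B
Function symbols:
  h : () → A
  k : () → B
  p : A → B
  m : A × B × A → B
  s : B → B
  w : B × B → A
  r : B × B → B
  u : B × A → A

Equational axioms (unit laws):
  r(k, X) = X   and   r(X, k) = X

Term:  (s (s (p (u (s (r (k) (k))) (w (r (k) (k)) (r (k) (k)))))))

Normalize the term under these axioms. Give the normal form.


1. (s (s (p (u (s (r (k) (k))) (w (r (k) (k)) (r (k) (k)))))))  →  (s (s (p (u (s (k)) (w (r (k) (k)) (r (k) (k)))))))
2. (s (s (p (u (s (k)) (w (r (k) (k)) (r (k) (k)))))))  →  (s (s (p (u (s (k)) (w (k) (r (k) (k)))))))
3. (s (s (p (u (s (k)) (w (k) (r (k) (k)))))))  →  (s (s (p (u (s (k)) (w (k) (k))))))

normal form = (s (s (p (u (s (k)) (w (k) (k))))))


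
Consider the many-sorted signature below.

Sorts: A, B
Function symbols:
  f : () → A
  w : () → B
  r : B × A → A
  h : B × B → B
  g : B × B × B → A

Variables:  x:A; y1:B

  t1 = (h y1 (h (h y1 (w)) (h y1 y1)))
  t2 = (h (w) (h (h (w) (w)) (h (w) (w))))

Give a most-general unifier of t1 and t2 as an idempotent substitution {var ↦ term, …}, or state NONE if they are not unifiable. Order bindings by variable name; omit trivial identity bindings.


{y1 ↦ (w)}


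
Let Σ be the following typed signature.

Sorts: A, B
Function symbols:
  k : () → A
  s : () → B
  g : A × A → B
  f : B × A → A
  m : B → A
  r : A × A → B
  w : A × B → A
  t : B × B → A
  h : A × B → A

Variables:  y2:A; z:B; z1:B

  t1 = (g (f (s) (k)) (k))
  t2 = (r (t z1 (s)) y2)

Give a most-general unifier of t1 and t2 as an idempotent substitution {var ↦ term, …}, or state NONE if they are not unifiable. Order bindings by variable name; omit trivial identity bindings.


NONE (not unifiable)

head clash or occurs-check failure — not unifiable


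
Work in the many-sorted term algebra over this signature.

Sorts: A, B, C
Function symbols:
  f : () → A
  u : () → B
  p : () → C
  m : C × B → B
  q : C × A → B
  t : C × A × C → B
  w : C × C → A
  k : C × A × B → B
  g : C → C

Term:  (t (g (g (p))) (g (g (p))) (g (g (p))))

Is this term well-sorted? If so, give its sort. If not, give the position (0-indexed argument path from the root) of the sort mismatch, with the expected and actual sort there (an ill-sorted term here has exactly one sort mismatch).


      (p) : C
    (g (p)) : C
  (g (g (p))) : C
      (p) : C
    (g (p)) : C
  (g (g (p))) : C
      (p) : C
    (g (p)) : C
  (g (g (p))) : C
(t (g (g (p))) (g (g (p))) (g (g (p)))) : ✗ arg 1 at [1] has sort C, expected A

ill-sorted at position [1]: expected A, got C


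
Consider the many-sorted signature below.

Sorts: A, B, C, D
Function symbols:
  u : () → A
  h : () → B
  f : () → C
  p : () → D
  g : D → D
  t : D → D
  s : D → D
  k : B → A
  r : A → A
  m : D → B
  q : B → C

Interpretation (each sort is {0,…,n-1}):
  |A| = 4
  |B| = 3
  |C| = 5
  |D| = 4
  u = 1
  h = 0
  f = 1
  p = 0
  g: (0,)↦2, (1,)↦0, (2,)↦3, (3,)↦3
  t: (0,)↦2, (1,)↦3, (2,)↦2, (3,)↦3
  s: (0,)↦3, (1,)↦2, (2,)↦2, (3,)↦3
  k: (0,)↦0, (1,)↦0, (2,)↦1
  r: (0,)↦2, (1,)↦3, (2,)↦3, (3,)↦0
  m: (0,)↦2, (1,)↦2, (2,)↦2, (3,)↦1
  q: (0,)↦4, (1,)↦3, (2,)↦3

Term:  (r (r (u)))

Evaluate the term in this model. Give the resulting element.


value = 0

  u = 1
  (r (u)) = r(1,) = 3
  (r (r (u))) = r(3,) = 0


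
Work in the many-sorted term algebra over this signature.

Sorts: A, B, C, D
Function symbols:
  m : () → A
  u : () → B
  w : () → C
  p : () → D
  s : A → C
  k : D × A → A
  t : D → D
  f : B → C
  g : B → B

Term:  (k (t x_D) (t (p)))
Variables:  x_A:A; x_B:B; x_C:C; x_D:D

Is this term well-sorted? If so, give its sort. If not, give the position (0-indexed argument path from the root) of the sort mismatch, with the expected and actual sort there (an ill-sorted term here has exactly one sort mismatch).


ill-sorted at position [1]: expected A, got D

    x_D : D
  (t x_D) : D
    (p) : D
  (t (p)) : D
(k (t x_D) (t (p))) : ✗ arg 1 at [1] has sort D, expected A


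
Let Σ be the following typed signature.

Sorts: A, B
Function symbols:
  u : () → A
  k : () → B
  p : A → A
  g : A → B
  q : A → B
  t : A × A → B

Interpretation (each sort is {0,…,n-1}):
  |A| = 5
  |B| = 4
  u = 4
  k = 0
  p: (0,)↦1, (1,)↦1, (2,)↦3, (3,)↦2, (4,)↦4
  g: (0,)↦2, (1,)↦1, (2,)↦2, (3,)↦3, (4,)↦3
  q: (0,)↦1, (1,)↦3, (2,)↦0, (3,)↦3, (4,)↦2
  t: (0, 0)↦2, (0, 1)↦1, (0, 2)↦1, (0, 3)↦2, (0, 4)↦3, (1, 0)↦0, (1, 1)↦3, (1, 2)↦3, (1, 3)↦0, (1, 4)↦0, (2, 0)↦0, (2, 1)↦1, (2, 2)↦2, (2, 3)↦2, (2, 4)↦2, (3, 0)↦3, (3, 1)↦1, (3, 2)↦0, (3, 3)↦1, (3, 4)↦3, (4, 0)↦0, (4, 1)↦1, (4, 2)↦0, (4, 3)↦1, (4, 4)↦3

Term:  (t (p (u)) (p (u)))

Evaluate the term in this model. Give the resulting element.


  u = 4
  (p (u)) = p(4,) = 4
  u = 4
  (p (u)) = p(4,) = 4
  (t (p (u)) (p (u))) = t(4, 4) = 3

value = 3


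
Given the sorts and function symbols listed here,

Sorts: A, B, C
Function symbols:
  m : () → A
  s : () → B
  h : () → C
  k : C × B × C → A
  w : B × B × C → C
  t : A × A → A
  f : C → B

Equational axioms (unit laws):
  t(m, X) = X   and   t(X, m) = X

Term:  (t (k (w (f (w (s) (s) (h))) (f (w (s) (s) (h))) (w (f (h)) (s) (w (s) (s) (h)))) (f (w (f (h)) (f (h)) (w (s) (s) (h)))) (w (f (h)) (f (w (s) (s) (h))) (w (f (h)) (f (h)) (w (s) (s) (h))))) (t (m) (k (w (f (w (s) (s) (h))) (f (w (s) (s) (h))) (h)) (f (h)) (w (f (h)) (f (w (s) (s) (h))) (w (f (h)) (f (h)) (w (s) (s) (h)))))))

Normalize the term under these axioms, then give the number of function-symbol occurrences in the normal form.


size = 80

1. (t (k (w (f (w (s) (s) (h))) (f (w (s) (s) (h))) (w (f (h)) (s) (w (s) (s) (h)))) (f (w (f (h)) (f (h)) (w (s) (s) (h)))) (w (f (h)) (f (w (s) (s) (h))) (w (f (h)) (f (h)) (w (s) (s) (h))))) (t (m) (k (w (f (w (s) (s) (h))) (f (w (s) (s) (h))) (h)) (f (h)) (w (f (h)) (f (w (s) (s) (h))) (w (f (h)) (f (h)) (w (s) (s) (h)))))))  →  (t (k (w (f (w (s) (s) (h))) (f (w (s) (s) (h))) (w (f (h)) (s) (w (s) (s) (h)))) (f (w (f (h)) (f (h)) (w (s) (s) (h)))) (w (f (h)) (f (w (s) (s) (h))) (w (f (h)) (f (h)) (w (s) (s) (h))))) (k (w (f (w (s) (s) (h))) (f (w (s) (s) (h))) (h)) (f (h)) (w (f (h)) (f (w (s) (s) (h))) (w (f (h)) (f (h)) (w (s) (s) (h))))))
normal form: (t (k (w (f (w (s) (s) (h))) (f (w (s) (s) (h))) (w (f (h)) (s) (w (s) (s) (h)))) (f (w (f (h)) (f (h)) (w (s) (s) (h)))) (w (f (h)) (f (w (s) (s) (h))) (w (f (h)) (f (h)) (w (s) (s) (h))))) (k (w (f (w (s) (s) (h))) (f (w (s) (s) (h))) (h)) (f (h)) (w (f (h)) (f (w (s) (s) (h))) (w (f (h)) (f (h)) (w (s) (s) (h))))))


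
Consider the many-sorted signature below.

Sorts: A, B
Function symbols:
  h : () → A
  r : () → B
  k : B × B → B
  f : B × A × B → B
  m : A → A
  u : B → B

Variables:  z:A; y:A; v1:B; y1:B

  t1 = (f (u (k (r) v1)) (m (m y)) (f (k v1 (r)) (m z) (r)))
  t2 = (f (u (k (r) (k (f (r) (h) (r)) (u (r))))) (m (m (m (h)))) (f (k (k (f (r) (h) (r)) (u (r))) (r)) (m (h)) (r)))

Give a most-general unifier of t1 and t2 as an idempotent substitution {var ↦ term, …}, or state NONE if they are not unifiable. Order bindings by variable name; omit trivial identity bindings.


{v1 ↦ (k (f (r) (h) (r)) (u (r))), y ↦ (m (h)), z ↦ (h)}


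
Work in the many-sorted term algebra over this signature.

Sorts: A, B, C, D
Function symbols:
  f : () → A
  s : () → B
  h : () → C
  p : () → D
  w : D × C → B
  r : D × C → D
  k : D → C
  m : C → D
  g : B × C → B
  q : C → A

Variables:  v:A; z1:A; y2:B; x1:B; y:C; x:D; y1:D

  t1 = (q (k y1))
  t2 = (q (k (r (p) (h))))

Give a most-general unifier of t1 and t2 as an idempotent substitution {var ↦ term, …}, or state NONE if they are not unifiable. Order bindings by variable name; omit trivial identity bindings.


{y1 ↦ (r (p) (h))}


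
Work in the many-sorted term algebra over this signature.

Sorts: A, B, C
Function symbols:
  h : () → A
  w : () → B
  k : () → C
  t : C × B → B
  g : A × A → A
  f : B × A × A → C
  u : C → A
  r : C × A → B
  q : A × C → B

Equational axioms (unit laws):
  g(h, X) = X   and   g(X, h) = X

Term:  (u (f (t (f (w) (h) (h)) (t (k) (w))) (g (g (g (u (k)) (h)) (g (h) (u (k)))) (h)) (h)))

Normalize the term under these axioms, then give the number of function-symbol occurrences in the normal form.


1. (u (f (t (f (w) (h) (h)) (t (k) (w))) (g (g (g (u (k)) (h)) (g (h) (u (k)))) (h)) (h)))  →  (u (f (t (f (w) (h) (h)) (t (k) (w))) (g (g (u (k)) (h)) (g (h) (u (k)))) (h)))
2. (u (f (t (f (w) (h) (h)) (t (k) (w))) (g (g (u (k)) (h)) (g (h) (u (k)))) (h)))  →  (u (f (t (f (w) (h) (h)) (t (k) (w))) (g (u (k)) (g (h) (u (k)))) (h)))
3. (u (f (t (f (w) (h) (h)) (t (k) (w))) (g (u (k)) (g (h) (u (k)))) (h)))  →  (u (f (t (f (w) (h) (h)) (t (k) (w))) (g (u (k)) (u (k))) (h)))
normal form: (u (f (t (f (w) (h) (h)) (t (k) (w))) (g (u (k)) (u (k))) (h)))

size = 16


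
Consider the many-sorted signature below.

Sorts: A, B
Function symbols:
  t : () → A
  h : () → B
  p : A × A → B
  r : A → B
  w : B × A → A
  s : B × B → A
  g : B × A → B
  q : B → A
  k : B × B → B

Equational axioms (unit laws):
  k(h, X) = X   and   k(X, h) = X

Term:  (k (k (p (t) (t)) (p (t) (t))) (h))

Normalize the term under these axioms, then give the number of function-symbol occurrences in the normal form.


size = 7

1. (k (k (p (t) (t)) (p (t) (t))) (h))  →  (k (p (t) (t)) (p (t) (t)))
normal form: (k (p (t) (t)) (p (t) (t)))


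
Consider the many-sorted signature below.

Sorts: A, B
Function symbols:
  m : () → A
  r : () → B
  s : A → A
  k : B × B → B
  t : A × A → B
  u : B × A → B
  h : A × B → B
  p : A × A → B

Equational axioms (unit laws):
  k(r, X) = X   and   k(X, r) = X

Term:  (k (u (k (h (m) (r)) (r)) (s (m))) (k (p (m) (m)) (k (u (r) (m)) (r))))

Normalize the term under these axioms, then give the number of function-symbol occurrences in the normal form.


1. (k (u (k (h (m) (r)) (r)) (s (m))) (k (p (m) (m)) (k (u (r) (m)) (r))))  →  (k (u (h (m) (r)) (s (m))) (k (p (m) (m)) (k (u (r) (m)) (r))))
2. (k (u (h (m) (r)) (s (m))) (k (p (m) (m)) (k (u (r) (m)) (r))))  →  (k (u (h (m) (r)) (s (m))) (k (p (m) (m)) (u (r) (m))))
normal form: (k (u (h (m) (r)) (s (m))) (k (p (m) (m)) (u (r) (m))))

size = 14


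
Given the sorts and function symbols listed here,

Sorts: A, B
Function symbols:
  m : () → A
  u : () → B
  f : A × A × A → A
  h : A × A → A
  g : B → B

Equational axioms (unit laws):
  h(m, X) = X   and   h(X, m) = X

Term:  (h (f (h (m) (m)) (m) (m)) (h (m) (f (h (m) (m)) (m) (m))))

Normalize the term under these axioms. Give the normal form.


1. (h (f (h (m) (m)) (m) (m)) (h (m) (f (h (m) (m)) (m) (m))))  →  (h (f (m) (m) (m)) (h (m) (f (h (m) (m)) (m) (m))))
2. (h (f (m) (m) (m)) (h (m) (f (h (m) (m)) (m) (m))))  →  (h (f (m) (m) (m)) (f (h (m) (m)) (m) (m)))
3. (h (f (m) (m) (m)) (f (h (m) (m)) (m) (m)))  →  (h (f (m) (m) (m)) (f (m) (m) (m)))

normal form = (h (f (m) (m) (m)) (f (m) (m) (m)))


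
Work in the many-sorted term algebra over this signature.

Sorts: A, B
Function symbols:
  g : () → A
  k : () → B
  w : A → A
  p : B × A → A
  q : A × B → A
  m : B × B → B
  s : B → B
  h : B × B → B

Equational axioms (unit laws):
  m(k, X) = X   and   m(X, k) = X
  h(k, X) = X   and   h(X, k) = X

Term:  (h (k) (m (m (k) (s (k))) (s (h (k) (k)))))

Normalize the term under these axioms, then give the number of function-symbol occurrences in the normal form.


1. (h (k) (m (m (k) (s (k))) (s (h (k) (k)))))  →  (m (m (k) (s (k))) (s (h (k) (k))))
2. (m (m (k) (s (k))) (s (h (k) (k))))  →  (m (s (k)) (s (h (k) (k))))
3. (m (s (k)) (s (h (k) (k))))  →  (m (s (k)) (s (k)))
normal form: (m (s (k)) (s (k)))

size = 5


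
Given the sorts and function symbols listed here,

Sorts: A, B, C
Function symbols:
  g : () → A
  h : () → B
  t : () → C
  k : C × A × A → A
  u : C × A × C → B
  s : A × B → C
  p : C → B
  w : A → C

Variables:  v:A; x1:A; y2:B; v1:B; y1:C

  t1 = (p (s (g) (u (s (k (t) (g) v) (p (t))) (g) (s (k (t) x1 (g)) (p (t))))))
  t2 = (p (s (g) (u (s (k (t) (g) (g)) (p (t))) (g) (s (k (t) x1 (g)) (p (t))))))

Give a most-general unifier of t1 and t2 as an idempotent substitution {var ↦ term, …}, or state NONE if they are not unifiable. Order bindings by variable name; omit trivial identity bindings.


{v ↦ (g)}


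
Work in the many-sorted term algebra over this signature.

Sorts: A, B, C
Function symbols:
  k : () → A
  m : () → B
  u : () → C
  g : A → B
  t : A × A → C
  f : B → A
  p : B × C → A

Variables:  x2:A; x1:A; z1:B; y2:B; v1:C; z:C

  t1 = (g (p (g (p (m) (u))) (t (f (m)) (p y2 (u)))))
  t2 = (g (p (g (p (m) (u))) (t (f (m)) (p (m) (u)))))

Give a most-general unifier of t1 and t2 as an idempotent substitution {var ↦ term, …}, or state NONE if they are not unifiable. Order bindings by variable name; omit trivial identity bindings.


{y2 ↦ (m)}


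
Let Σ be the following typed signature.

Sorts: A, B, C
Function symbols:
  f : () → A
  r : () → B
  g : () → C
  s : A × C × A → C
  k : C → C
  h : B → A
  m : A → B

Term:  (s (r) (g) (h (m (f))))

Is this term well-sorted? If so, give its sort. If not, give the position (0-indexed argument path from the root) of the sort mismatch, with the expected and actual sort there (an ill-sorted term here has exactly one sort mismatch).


ill-sorted at position [0]: expected A, got B

  (r) : B
  (g) : C
      (f) : A
    (m (f)) : B
  (h (m (f))) : A
(s (r) (g) (h (m (f)))) : ✗ arg 0 at [0] has sort B, expected A


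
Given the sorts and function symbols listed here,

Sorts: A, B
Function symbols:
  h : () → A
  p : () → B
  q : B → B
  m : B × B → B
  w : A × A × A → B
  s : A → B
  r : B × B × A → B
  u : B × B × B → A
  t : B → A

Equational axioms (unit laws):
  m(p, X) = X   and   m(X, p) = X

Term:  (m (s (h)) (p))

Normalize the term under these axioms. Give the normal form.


normal form = (s (h))

1. (m (s (h)) (p))  →  (s (h))


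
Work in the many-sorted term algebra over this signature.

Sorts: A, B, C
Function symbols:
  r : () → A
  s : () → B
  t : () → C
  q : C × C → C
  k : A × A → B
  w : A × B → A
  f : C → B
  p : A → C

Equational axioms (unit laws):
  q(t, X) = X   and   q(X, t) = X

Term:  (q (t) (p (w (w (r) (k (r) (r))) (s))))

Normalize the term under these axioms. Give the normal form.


1. (q (t) (p (w (w (r) (k (r) (r))) (s))))  →  (p (w (w (r) (k (r) (r))) (s)))

normal form = (p (w (w (r) (k (r) (r))) (s)))


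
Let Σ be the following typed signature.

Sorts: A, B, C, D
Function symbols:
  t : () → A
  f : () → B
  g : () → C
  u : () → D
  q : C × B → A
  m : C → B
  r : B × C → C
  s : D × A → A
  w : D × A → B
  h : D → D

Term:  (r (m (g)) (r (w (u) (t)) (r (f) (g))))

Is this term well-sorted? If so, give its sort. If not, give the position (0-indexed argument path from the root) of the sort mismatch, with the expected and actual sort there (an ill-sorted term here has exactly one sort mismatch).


well-sorted; sort = C

    (g) : C
  (m (g)) : B
      (u) : D
      (t) : A
    (w (u) (t)) : B
      (f) : B
      (g) : C
    (r (f) (g)) : C
  (r (w (u) (t)) (r (f) (g))) : C
(r (m (g)) (r (w (u) (t)) (r (f) (g)))) : C


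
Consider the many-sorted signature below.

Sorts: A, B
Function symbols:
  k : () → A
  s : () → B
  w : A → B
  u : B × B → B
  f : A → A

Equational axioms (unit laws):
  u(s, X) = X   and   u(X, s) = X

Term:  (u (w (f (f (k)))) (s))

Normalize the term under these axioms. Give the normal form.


1. (u (w (f (f (k)))) (s))  →  (w (f (f (k))))

normal form = (w (f (f (k))))


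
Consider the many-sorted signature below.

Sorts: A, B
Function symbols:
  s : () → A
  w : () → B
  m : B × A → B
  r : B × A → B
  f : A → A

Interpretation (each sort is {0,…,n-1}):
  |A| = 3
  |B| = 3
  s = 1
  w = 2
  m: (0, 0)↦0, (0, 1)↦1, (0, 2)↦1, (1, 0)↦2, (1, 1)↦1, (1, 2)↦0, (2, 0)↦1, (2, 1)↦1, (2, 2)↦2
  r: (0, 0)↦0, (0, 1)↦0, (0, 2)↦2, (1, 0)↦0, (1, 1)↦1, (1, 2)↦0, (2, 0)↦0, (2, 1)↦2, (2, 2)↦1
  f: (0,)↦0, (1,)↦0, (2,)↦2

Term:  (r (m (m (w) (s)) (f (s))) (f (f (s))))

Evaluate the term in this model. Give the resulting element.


  w = 2
  s = 1
  (m (w) (s)) = m(2, 1) = 1
  s = 1
  (f (s)) = f(1,) = 0
  (m (m (w) (s)) (f (s))) = m(1, 0) = 2
  s = 1
  (f (s)) = f(1,) = 0
  (f (f (s))) = f(0,) = 0
  (r (m (m (w) (s)) (f (s))) (f (f (s)))) = r(2, 0) = 0

value = 0


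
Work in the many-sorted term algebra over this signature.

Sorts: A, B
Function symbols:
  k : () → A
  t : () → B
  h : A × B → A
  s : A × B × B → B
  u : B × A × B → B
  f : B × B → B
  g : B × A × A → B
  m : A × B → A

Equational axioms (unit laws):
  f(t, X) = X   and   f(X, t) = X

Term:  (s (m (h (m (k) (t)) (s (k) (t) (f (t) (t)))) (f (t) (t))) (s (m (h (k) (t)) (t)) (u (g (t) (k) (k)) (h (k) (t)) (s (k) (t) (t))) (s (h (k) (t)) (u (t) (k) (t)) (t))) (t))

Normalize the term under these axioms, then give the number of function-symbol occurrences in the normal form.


1. (s (m (h (m (k) (t)) (s (k) (t) (f (t) (t)))) (f (t) (t))) (s (m (h (k) (t)) (t)) (u (g (t) (k) (k)) (h (k) (t)) (s (k) (t) (t))) (s (h (k) (t)) (u (t) (k) (t)) (t))) (t))  →  (s (m (h (m (k) (t)) (s (k) (t) (t))) (f (t) (t))) (s (m (h (k) (t)) (t)) (u (g (t) (k) (k)) (h (k) (t)) (s (k) (t) (t))) (s (h (k) (t)) (u (t) (k) (t)) (t))) (t))
2. (s (m (h (m (k) (t)) (s (k) (t) (t))) (f (t) (t))) (s (m (h (k) (t)) (t)) (u (g (t) (k) (k)) (h (k) (t)) (s (k) (t) (t))) (s (h (k) (t)) (u (t) (k) (t)) (t))) (t))  →  (s (m (h (m (k) (t)) (s (k) (t) (t))) (t)) (s (m (h (k) (t)) (t)) (u (g (t) (k) (k)) (h (k) (t)) (s (k) (t) (t))) (s (h (k) (t)) (u (t) (k) (t)) (t))) (t))
normal form: (s (m (h (m (k) (t)) (s (k) (t) (t))) (t)) (s (m (h (k) (t)) (t)) (u (g (t) (k) (k)) (h (k) (t)) (s (k) (t) (t))) (s (h (k) (t)) (u (t) (k) (t)) (t))) (t))

size = 39


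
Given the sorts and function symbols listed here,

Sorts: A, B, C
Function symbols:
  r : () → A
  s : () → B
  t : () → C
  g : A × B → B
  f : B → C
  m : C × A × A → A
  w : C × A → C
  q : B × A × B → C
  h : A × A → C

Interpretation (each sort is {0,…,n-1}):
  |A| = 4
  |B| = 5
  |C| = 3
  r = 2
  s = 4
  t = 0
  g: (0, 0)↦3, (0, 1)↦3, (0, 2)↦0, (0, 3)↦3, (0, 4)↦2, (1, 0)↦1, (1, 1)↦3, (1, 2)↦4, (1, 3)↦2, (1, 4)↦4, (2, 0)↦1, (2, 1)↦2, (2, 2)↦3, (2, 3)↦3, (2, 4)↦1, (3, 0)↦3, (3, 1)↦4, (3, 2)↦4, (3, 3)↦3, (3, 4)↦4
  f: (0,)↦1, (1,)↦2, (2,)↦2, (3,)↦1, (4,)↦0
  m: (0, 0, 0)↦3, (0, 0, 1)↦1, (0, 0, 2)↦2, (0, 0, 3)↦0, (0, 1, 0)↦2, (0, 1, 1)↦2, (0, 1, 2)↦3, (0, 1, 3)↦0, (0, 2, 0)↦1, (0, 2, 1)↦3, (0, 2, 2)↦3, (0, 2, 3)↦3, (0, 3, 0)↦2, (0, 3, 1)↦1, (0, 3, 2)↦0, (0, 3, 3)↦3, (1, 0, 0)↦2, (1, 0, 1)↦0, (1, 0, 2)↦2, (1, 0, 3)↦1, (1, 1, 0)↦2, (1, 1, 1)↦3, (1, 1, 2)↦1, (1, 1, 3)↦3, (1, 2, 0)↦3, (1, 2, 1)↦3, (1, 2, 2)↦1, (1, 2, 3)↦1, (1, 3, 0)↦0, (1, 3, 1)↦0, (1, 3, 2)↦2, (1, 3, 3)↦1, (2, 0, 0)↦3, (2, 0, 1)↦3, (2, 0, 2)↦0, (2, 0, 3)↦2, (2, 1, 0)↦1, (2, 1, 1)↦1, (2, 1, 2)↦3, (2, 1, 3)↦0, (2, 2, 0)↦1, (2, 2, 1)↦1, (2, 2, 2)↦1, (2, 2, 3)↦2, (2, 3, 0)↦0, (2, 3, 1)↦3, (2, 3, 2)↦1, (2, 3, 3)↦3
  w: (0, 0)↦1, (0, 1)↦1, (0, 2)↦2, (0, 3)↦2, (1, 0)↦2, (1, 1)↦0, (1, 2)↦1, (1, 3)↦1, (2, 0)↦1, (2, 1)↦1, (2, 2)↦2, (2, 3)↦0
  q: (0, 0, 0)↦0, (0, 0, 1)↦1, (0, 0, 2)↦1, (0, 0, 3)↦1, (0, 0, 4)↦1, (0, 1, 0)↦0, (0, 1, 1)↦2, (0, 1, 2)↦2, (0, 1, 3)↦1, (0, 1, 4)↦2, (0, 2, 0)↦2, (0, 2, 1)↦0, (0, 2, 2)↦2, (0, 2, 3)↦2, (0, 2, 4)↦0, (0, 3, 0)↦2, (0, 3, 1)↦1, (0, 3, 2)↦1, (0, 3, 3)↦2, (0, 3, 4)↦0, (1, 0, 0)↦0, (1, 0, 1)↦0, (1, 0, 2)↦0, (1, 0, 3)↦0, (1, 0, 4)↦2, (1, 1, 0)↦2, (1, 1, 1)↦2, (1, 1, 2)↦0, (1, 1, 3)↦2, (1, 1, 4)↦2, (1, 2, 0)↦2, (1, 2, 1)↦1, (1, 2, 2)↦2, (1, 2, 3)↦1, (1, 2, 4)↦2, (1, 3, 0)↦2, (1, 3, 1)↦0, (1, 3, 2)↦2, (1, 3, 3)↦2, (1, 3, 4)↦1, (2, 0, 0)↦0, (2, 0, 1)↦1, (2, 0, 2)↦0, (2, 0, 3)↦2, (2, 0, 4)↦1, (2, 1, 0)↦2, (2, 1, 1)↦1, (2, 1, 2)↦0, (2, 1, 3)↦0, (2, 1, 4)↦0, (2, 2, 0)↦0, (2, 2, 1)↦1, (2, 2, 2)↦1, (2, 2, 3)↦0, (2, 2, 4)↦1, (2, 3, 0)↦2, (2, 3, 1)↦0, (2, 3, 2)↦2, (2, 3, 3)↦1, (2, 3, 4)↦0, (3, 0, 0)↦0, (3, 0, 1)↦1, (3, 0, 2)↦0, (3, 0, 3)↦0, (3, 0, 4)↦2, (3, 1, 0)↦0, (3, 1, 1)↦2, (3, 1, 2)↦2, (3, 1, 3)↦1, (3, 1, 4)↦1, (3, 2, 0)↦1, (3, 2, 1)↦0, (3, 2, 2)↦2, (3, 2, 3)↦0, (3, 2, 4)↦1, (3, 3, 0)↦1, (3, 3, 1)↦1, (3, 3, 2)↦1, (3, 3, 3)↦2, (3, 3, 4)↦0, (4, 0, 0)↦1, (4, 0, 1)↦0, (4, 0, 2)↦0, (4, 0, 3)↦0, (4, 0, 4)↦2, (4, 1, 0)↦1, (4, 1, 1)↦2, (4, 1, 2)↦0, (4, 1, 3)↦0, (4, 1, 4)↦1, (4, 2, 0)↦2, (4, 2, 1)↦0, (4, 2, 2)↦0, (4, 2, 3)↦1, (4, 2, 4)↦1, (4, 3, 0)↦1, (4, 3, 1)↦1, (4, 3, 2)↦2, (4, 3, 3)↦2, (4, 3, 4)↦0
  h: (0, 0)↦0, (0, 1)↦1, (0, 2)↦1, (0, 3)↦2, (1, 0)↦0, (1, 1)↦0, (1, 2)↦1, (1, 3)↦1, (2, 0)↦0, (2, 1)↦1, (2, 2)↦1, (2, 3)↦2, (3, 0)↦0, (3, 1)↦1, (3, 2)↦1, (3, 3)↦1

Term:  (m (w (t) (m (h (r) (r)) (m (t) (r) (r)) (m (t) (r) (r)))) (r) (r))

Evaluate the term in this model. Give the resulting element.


value = 1

  t = 0
  r = 2
  r = 2
  (h (r) (r)) = h(2, 2) = 1
  t = 0
  r = 2
  r = 2
  (m (t) (r) (r)) = m(0, 2, 2) = 3
  t = 0
  r = 2
  r = 2
  (m (t) (r) (r)) = m(0, 2, 2) = 3
  (m (h (r) (r)) (m (t) (r) (r)) (m (t) (r) (r))) = m(1, 3, 3) = 1
  (w (t) (m (h (r) (r)) (m (t) (r) (r)) (m (t) (r) (r)))) = w(0, 1) = 1
  r = 2
  r = 2
  (m (w (t) (m (h (r) (r)) (m (t) (r) (r)) (m (t) (r) (r)))) (r) (r)) = m(1, 2, 2) = 1


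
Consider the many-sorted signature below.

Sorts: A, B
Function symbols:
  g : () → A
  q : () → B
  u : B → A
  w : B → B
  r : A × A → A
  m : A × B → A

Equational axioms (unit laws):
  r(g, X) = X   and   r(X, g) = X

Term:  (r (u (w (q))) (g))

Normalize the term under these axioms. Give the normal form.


normal form = (u (w (q)))

1. (r (u (w (q))) (g))  →  (u (w (q)))


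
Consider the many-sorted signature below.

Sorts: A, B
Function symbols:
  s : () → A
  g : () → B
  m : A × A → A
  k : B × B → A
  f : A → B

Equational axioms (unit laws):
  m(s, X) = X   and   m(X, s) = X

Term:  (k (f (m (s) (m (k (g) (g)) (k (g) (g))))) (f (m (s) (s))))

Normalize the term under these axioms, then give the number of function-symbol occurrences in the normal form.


size = 11

1. (k (f (m (s) (m (k (g) (g)) (k (g) (g))))) (f (m (s) (s))))  →  (k (f (m (k (g) (g)) (k (g) (g)))) (f (m (s) (s))))
2. (k (f (m (k (g) (g)) (k (g) (g)))) (f (m (s) (s))))  →  (k (f (m (k (g) (g)) (k (g) (g)))) (f (s)))
normal form: (k (f (m (k (g) (g)) (k (g) (g)))) (f (s)))


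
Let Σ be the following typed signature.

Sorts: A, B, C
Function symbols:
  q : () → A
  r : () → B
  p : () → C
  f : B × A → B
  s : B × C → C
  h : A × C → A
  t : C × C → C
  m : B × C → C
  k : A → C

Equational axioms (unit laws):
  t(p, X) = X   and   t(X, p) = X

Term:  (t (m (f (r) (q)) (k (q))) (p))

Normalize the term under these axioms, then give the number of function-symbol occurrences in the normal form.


size = 6

1. (t (m (f (r) (q)) (k (q))) (p))  →  (m (f (r) (q)) (k (q)))
normal form: (m (f (r) (q)) (k (q)))


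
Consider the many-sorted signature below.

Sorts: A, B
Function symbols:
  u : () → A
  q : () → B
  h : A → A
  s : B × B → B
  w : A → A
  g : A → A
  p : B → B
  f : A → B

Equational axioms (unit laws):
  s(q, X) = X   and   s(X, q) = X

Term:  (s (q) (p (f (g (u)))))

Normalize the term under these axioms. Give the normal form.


1. (s (q) (p (f (g (u)))))  →  (p (f (g (u))))

normal form = (p (f (g (u))))


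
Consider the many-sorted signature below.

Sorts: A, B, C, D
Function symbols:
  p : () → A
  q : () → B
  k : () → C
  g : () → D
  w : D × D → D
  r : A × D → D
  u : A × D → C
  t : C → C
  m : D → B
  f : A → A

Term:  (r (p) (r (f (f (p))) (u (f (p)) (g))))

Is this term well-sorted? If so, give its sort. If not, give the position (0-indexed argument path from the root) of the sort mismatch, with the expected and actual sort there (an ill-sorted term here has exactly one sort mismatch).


ill-sorted at position [1, 1]: expected D, got C

  (p) : A
        (p) : A
      (f (p)) : A
    (f (f (p))) : A
        (p) : A
      (f (p)) : A
      (g) : D
    (u (f (p)) (g)) : C
  (r (f (f (p))) (u (f (p)) (g))) : ✗ arg 1 at [1, 1] has sort C, expected D


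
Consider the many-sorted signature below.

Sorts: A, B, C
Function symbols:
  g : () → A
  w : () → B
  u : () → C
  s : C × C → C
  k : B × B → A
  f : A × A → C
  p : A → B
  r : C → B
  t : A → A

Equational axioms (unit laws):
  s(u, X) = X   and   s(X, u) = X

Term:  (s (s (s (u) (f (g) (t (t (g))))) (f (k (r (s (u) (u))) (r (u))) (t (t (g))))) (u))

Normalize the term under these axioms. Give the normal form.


1. (s (s (s (u) (f (g) (t (t (g))))) (f (k (r (s (u) (u))) (r (u))) (t (t (g))))) (u))  →  (s (s (u) (f (g) (t (t (g))))) (f (k (r (s (u) (u))) (r (u))) (t (t (g)))))
2. (s (s (u) (f (g) (t (t (g))))) (f (k (r (s (u) (u))) (r (u))) (t (t (g)))))  →  (s (f (g) (t (t (g)))) (f (k (r (s (u) (u))) (r (u))) (t (t (g)))))
3. (s (f (g) (t (t (g)))) (f (k (r (s (u) (u))) (r (u))) (t (t (g)))))  →  (s (f (g) (t (t (g)))) (f (k (r (u)) (r (u))) (t (t (g)))))

normal form = (s (f (g) (t (t (g)))) (f (k (r (u)) (r (u))) (t (t (g)))))


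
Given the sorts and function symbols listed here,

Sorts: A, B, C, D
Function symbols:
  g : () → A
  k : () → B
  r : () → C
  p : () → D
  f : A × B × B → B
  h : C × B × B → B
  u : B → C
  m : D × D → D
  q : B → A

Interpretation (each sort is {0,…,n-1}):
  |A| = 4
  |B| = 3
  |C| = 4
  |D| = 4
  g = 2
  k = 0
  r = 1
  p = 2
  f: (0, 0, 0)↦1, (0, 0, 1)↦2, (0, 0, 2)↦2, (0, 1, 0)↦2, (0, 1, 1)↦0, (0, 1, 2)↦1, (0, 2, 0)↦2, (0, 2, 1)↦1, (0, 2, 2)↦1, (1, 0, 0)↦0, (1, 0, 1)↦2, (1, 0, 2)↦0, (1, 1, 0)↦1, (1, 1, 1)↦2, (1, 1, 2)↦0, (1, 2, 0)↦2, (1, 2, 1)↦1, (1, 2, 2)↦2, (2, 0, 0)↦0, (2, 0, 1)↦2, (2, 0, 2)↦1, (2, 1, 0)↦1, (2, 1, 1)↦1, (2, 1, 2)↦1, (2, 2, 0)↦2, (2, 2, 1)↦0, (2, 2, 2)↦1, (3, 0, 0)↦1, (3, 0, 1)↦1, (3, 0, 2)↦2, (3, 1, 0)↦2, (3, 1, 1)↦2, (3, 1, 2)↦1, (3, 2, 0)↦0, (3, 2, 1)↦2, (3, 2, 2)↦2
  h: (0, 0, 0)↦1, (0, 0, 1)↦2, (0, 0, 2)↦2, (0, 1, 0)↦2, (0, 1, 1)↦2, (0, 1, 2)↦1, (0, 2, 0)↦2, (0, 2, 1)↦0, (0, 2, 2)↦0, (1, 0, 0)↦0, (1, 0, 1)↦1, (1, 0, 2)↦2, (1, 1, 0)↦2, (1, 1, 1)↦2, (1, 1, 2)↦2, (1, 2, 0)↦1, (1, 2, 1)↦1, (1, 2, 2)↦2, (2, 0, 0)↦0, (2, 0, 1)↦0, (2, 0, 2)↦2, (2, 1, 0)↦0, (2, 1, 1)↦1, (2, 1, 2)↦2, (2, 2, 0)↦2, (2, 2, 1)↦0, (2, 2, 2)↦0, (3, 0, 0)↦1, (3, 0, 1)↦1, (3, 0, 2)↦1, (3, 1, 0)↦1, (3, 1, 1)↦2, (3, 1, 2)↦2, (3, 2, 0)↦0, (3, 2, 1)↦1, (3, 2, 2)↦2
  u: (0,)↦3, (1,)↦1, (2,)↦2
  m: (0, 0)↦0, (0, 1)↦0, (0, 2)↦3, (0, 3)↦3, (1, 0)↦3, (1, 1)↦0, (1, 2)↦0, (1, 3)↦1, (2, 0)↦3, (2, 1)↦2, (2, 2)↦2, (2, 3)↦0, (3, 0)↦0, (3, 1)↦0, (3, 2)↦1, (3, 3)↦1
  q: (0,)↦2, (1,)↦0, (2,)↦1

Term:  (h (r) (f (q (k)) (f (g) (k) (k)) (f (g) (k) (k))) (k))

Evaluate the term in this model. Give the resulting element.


  r = 1
  k = 0
  (q (k)) = q(0,) = 2
  g = 2
  k = 0
  k = 0
  (f (g) (k) (k)) = f(2, 0, 0) = 0
  g = 2
  k = 0
  k = 0
  (f (g) (k) (k)) = f(2, 0, 0) = 0
  (f (q (k)) (f (g) (k) (k)) (f (g) (k) (k))) = f(2, 0, 0) = 0
  k = 0
  (h (r) (f (q (k)) (f (g) (k) (k)) (f (g) (k) (k))) (k)) = h(1, 0, 0) = 0

value = 0


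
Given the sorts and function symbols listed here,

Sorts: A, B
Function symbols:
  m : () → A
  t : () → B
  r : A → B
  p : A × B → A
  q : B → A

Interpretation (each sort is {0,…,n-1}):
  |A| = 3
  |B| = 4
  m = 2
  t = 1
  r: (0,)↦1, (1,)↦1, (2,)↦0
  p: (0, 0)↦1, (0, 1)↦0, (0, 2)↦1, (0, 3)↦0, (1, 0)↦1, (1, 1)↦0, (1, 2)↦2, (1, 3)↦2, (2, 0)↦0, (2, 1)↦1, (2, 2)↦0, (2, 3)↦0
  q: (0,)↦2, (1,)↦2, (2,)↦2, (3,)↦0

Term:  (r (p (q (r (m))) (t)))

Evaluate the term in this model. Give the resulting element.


value = 1

  m = 2
  (r (m)) = r(2,) = 0
  (q (r (m))) = q(0,) = 2
  t = 1
  (p (q (r (m))) (t)) = p(2, 1) = 1
  (r (p (q (r (m))) (t))) = r(1,) = 1


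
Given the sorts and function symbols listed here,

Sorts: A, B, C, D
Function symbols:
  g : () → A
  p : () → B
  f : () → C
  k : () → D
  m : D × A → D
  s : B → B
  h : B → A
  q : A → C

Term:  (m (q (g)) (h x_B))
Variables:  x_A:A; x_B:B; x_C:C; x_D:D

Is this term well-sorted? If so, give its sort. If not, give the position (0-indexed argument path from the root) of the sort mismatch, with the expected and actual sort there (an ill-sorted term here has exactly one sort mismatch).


ill-sorted at position [0]: expected D, got C

    (g) : A
  (q (g)) : C
    x_B : B
  (h x_B) : A
(m (q (g)) (h x_B)) : ✗ arg 0 at [0] has sort C, expected D


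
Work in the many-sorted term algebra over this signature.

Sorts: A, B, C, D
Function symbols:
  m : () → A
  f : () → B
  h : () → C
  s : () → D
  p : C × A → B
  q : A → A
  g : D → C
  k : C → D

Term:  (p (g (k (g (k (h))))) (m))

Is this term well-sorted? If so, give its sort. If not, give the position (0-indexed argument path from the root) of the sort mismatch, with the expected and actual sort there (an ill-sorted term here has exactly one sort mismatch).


well-sorted; sort = B

          (h) : C
        (k (h)) : D
      (g (k (h))) : C
    (k (g (k (h)))) : D
  (g (k (g (k (h))))) : C
  (m) : A
(p (g (k (g (k (h))))) (m)) : B


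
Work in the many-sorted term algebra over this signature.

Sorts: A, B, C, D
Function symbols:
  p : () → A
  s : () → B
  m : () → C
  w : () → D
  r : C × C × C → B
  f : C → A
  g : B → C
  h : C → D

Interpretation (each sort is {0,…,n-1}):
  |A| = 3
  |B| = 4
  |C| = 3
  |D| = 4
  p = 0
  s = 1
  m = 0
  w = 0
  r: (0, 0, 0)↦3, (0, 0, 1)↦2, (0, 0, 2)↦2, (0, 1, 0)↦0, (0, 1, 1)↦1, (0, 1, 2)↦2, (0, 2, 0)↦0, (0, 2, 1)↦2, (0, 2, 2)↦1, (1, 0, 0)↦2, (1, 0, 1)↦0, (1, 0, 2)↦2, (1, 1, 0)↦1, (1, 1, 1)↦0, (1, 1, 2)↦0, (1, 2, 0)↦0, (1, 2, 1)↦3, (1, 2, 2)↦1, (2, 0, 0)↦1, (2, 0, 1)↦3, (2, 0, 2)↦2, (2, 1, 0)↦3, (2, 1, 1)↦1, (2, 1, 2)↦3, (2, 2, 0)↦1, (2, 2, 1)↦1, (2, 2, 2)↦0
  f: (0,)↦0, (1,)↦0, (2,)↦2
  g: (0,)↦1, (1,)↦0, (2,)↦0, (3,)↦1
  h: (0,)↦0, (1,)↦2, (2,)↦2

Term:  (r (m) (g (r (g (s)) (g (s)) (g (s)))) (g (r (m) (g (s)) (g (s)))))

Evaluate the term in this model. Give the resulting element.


value = 1

  m = 0
  s = 1
  (g (s)) = g(1,) = 0
  s = 1
  (g (s)) = g(1,) = 0
  s = 1
  (g (s)) = g(1,) = 0
  (r (g (s)) (g (s)) (g (s))) = r(0, 0, 0) = 3
  (g (r (g (s)) (g (s)) (g (s)))) = g(3,) = 1
  m = 0
  s = 1
  (g (s)) = g(1,) = 0
  s = 1
  (g (s)) = g(1,) = 0
  (r (m) (g (s)) (g (s))) = r(0, 0, 0) = 3
  (g (r (m) (g (s)) (g (s)))) = g(3,) = 1
  (r (m) (g (r (g (s)) (g (s)) (g (s)))) (g (r (m) (g (s)) (g (s))))) = r(0, 1, 1) = 1


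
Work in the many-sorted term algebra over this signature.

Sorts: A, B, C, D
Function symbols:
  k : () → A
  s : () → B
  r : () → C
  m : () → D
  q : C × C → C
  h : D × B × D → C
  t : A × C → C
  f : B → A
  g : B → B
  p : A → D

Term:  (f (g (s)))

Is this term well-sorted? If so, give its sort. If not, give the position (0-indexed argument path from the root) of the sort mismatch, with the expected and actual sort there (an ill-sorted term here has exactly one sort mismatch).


well-sorted; sort = A

    (s) : B
  (g (s)) : B
(f (g (s))) : A


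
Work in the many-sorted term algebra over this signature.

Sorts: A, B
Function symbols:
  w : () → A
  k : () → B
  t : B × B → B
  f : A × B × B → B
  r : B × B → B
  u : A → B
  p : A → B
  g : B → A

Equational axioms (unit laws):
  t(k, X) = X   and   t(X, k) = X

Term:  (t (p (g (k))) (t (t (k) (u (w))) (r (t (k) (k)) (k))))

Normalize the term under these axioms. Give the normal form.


1. (t (p (g (k))) (t (t (k) (u (w))) (r (t (k) (k)) (k))))  →  (t (p (g (k))) (t (u (w)) (r (t (k) (k)) (k))))
2. (t (p (g (k))) (t (u (w)) (r (t (k) (k)) (k))))  →  (t (p (g (k))) (t (u (w)) (r (k) (k))))

normal form = (t (p (g (k))) (t (u (w)) (r (k) (k))))


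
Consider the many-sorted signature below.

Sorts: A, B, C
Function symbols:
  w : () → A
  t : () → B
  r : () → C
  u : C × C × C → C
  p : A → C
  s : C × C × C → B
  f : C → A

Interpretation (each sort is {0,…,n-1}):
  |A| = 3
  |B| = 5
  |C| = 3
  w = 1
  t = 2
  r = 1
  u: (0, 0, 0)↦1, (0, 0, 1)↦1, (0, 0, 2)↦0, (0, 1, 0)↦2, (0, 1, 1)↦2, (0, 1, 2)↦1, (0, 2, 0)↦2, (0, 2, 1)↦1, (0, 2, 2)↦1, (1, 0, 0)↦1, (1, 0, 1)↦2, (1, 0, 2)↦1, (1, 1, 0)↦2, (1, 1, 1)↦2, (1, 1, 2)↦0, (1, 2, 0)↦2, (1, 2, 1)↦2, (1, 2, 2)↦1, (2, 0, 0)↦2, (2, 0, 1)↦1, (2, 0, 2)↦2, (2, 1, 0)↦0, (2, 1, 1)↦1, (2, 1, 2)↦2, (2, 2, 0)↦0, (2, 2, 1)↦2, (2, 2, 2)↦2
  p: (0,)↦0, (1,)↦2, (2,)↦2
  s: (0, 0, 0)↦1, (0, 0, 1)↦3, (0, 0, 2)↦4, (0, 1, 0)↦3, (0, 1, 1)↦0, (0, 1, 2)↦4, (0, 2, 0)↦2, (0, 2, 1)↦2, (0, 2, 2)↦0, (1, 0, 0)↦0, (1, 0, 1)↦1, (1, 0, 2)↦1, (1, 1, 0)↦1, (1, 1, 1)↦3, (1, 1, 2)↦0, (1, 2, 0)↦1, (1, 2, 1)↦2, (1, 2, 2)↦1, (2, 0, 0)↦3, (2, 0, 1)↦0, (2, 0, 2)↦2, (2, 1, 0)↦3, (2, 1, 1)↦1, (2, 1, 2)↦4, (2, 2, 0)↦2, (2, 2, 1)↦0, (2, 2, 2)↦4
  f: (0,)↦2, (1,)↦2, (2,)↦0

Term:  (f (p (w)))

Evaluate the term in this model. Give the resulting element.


value = 0

  w = 1
  (p (w)) = p(1,) = 2
  (f (p (w))) = f(2,) = 0


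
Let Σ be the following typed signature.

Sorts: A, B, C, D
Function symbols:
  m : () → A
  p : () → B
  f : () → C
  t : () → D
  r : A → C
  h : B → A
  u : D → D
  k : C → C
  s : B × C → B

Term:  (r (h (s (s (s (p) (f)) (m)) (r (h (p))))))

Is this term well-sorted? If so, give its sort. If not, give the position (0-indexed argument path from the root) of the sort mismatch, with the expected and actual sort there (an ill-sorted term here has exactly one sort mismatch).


ill-sorted at position [0, 0, 0, 1]: expected C, got A

          (p) : B
          (f) : C
        (s (p) (f)) : B
        (m) : A
      (s (s (p) (f)) (m)) : ✗ arg 1 at [0, 0, 0, 1] has sort A, expected C
          (p) : B
        (h (p)) : A
      (r (h (p))) : C


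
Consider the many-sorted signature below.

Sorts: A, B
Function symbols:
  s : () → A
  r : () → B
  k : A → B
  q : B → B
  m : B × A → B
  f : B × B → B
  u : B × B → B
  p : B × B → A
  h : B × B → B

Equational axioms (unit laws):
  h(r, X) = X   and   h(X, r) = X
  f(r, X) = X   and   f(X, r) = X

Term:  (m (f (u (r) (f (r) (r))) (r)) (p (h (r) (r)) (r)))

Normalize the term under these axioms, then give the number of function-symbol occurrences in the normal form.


1. (m (f (u (r) (f (r) (r))) (r)) (p (h (r) (r)) (r)))  →  (m (u (r) (f (r) (r))) (p (h (r) (r)) (r)))
2. (m (u (r) (f (r) (r))) (p (h (r) (r)) (r)))  →  (m (u (r) (r)) (p (h (r) (r)) (r)))
3. (m (u (r) (r)) (p (h (r) (r)) (r)))  →  (m (u (r) (r)) (p (r) (r)))
normal form: (m (u (r) (r)) (p (r) (r)))

size = 7


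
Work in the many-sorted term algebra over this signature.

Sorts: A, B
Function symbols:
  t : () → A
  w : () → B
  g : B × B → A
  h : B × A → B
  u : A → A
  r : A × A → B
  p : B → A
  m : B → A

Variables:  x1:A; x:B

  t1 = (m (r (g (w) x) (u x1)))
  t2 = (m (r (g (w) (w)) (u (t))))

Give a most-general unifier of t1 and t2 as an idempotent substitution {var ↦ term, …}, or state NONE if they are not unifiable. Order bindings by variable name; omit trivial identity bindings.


{x ↦ (w), x1 ↦ (t)}


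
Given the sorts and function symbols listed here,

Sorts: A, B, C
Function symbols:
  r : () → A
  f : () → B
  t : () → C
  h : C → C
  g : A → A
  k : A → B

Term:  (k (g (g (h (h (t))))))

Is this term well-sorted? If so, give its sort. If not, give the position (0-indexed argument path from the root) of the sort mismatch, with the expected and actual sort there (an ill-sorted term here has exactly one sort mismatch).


          (t) : C
        (h (t)) : C
      (h (h (t))) : C
    (g (h (h (t)))) : ✗ arg 0 at [0, 0, 0] has sort C, expected A

ill-sorted at position [0, 0, 0]: expected A, got C


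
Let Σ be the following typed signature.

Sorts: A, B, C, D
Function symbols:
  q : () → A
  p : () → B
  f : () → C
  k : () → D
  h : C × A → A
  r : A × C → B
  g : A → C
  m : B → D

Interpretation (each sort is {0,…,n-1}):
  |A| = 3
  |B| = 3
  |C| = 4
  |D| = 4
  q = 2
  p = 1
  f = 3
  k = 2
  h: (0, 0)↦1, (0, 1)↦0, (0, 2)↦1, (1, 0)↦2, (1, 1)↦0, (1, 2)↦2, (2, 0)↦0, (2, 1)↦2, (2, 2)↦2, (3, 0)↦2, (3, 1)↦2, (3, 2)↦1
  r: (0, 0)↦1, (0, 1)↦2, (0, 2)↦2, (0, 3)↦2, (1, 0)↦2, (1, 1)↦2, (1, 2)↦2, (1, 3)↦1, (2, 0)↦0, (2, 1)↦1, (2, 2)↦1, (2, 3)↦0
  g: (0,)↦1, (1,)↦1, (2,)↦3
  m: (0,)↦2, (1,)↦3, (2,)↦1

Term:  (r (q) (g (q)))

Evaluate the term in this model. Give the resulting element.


  q = 2
  q = 2
  (g (q)) = g(2,) = 3
  (r (q) (g (q))) = r(2, 3) = 0

value = 0


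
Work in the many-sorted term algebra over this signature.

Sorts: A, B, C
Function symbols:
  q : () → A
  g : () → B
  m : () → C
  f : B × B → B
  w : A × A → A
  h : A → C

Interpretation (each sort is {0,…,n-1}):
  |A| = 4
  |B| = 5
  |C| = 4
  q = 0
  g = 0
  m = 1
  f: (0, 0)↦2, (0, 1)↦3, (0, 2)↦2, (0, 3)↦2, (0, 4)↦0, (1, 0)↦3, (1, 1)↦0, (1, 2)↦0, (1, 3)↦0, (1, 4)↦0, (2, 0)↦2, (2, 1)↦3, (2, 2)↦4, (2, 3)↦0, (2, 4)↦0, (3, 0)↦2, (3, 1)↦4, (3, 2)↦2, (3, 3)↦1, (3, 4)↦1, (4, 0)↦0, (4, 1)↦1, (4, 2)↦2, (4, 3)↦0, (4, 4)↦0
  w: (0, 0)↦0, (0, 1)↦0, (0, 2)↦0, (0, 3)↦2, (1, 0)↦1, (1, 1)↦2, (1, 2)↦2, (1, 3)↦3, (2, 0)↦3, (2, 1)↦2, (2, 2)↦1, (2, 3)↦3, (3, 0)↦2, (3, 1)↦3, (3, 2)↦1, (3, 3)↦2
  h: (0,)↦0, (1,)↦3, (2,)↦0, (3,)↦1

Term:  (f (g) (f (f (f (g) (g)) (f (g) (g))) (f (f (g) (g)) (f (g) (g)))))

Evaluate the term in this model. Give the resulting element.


  g = 0
  g = 0
  g = 0
  (f (g) (g)) = f(0, 0) = 2
  g = 0
  g = 0
  (f (g) (g)) = f(0, 0) = 2
  (f (f (g) (g)) (f (g) (g))) = f(2, 2) = 4
  g = 0
  g = 0
  (f (g) (g)) = f(0, 0) = 2
  g = 0
  g = 0
  (f (g) (g)) = f(0, 0) = 2
  (f (f (g) (g)) (f (g) (g))) = f(2, 2) = 4
  (f (f (f (g) (g)) (f (g) (g))) (f (f (g) (g)) (f (g) (g)))) = f(4, 4) = 0
  (f (g) (f (f (f (g) (g)) (f (g) (g))) (f (f (g) (g)) (f (g) (g))))) = f(0, 0) = 2

value = 2
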